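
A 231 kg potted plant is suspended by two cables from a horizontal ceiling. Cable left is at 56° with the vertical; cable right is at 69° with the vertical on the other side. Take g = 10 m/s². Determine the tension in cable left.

T_left ≈ 2630 N

Angles from the horizontal: cable left is 90° − 56° = 34°, cable right is 90° − 69° = 21°.
Weight W = 231 × 10 = 2310 N acts straight down.
Horizontal: T_left cos 34° = T_right cos 21°  →  T_right = 0.888 T_left.
Vertical: T_left sin 34° + T_right sin 21° = 2310.
Substituting the horizontal relation into the vertical equation gives 0.8774 T_left = 2310, so T_left = 2633 N.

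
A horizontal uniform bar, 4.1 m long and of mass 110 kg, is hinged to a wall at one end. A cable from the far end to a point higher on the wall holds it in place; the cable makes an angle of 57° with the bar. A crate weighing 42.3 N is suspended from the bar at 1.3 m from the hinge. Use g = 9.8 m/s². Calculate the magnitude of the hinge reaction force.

Take torques about the hinge: T sin 57° · 4.1 = 110×9.8×2.05 + 42.3×1.3 = 2264.9 N·m.
So T = 2264.9 / (0.8387 × 4.1) = 658.68 N.
ΣF_x = 0: H_x = T cos 57° = 358.74 N.
ΣF_y = 0: H_y = (110×9.8 + 42.3) − T sin 57° = 1120.3 − 552.41 = 567.89 N.
|H| = √(H_x² + H_y²) = √((358.74)² + (567.89)²) = 671.71 N.

|H| ≈ 672 N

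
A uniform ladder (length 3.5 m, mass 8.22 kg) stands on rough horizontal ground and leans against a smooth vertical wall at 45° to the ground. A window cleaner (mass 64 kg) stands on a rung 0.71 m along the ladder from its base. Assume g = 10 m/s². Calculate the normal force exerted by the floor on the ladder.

ΣF_y = 0: N_floor = 8.22×10 + 64×10 = 722.2 N.

N_floor ≈ 722 N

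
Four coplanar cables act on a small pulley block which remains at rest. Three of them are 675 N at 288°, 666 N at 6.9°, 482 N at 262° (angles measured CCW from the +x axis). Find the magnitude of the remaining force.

F ≈ 1310 N

Sum the known components: ΣF_x = 802.7 N, ΣF_y = -1039 N.
For equilibrium the remaining force must supply (−ΣF_x, −ΣF_y) = (-802.7, 1039) N.
Magnitude = √((-802.7)² + (1039)²) = 1313 N; direction = atan2(1039, -802.7) = 127.7°.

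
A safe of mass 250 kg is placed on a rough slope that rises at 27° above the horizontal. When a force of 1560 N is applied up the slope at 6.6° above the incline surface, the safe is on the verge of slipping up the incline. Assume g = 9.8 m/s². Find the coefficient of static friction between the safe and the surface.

On the verge of sliding up the incline, friction is at its maximum μN and acts down the slope.
Perpendicular to incline: N = W cos 27° − P sin 6.6° = 2183 − 179.3 = 2004 N.
Along incline: P cos 6.6° − μN = W sin 27° → μ = −(W sin 27° − P cos 6.6°) / N = 0.2183.

μ ≈ 0.218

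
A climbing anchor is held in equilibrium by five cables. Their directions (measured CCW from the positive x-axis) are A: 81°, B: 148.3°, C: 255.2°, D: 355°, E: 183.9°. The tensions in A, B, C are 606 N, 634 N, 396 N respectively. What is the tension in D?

Resolve: ΣF_x = 606 cos 81° + 634 cos 148.3° + 396 cos 255.2° + T_D cos 355° + T_E cos 183.9° = 0.
        ΣF_y = 606 sin 81° + 634 sin 148.3° + 396 sin 255.2° + T_D sin 355° + T_E sin 183.9° = 0.
The known terms sum to (-545.8, 548.8) N, so 0.9962 T_D − 0.9977 T_E = 545.8 and -0.0872 T_D − 0.0680 T_E = -548.8.
Solving simultaneously: T_D = 3779 N, T_E = 3226 N.

T_D ≈ 3780 N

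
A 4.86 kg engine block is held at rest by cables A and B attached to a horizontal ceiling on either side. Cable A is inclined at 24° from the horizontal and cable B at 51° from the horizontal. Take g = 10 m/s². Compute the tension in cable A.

T_A ≈ 31.7 N

Weight W = 4.86 × 10 = 48.6 N acts straight down.
Horizontal: T_A cos 24° = T_B cos 51°  →  T_B = 1.452 T_A.
Vertical: T_A sin 24° + T_B sin 51° = 48.6.
Substituting the horizontal relation into the vertical equation gives 1.535 T_A = 48.6, so T_A = 31.66 N.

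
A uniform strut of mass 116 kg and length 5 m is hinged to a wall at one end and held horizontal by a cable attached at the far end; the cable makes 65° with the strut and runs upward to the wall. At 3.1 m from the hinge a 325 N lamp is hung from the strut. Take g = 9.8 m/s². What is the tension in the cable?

T ≈ 849 N

Take torques about the hinge: T sin 65° · 5 = 116×9.8×2.5 + 325×3.1 = 3849.5 N·m.
So T = 3849.5 / (0.9063 × 5) = 849.49 N.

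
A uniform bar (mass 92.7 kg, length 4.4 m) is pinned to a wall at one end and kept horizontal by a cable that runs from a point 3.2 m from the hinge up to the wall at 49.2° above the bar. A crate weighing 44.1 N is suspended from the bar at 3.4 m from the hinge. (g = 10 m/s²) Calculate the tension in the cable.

Take torques about the hinge: T sin 49.2° · 3.2 = 92.7×10×2.2 + 44.1×3.4 = 2189.3 N·m.
So T = 2189.3 / (0.7570 × 3.2) = 903.8 N.

T ≈ 904 N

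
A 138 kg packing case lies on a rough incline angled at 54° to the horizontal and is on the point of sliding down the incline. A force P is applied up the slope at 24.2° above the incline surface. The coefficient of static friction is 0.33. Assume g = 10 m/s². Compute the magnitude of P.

P ≈ 1090 N

On the verge of sliding down the incline, friction equals μN and acts up the slope.
Perpendicular: N + P sin 24.2° = W cos 54° = 811.1 N.
Along incline: P cos 24.2° + μN = W sin 54° with W sin 54° = 1116 N.
Solving the pair for P and N: P = 1093 N, N = 363.3 N (and f = μN = 119.9 N).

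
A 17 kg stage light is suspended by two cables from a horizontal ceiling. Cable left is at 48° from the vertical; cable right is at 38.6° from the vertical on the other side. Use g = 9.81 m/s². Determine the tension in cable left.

T_left ≈ 104 N

Angles from the horizontal: cable left is 90° − 48° = 42°, cable right is 90° − 38.6° = 51.4°.
Weight W = 17 × 9.81 = 166.8 N acts straight down.
Horizontal: T_left cos 42° = T_right cos 51.4°  →  T_right = 1.191 T_left.
Vertical: T_left sin 42° + T_right sin 51.4° = 166.8.
Substituting the horizontal relation into the vertical equation gives 1.6 T_left = 166.8, so T_left = 104.2 N.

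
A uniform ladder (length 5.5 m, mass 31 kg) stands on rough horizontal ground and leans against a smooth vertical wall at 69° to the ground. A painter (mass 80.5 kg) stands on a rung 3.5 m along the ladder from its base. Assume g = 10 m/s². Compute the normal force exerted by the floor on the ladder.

N_floor ≈ 1120 N

ΣF_y = 0: N_floor = 31×10 + 80.5×10 = 1115 N.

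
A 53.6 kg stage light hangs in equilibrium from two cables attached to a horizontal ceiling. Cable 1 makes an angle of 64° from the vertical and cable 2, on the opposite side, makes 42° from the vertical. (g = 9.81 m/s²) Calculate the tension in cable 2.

T_2 ≈ 492 N

Angles from the horizontal: cable 1 is 90° − 64° = 26°, cable 2 is 90° − 42° = 48°.
Weight W = 53.6 × 9.81 = 525.8 N acts straight down.
Horizontal: T_1 cos 26° = T_2 cos 48°  →  T_1 = 0.7445 T_2.
Vertical: T_1 sin 26° + T_2 sin 48° = 525.8.
Substituting the horizontal relation into the vertical equation gives 1.07 T_2 = 525.8, so T_2 = 491.6 N.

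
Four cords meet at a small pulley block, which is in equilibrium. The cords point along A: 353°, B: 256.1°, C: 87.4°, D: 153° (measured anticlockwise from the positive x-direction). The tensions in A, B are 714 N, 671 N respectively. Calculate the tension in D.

Resolve: ΣF_x = 714 cos 353° + 671 cos 256.1° + T_C cos 87.4° + T_D cos 153° = 0.
        ΣF_y = 714 sin 353° + 671 sin 256.1° + T_C sin 87.4° + T_D sin 153° = 0.
The known terms sum to (547.5, -738.4) N, so 0.0454 T_C − 0.8910 T_D = -547.5 and 0.9990 T_C + 0.4540 T_D = 738.4.
Solving simultaneously: T_C = 449.5 N, T_D = 637.3 N.

T_D ≈ 637 N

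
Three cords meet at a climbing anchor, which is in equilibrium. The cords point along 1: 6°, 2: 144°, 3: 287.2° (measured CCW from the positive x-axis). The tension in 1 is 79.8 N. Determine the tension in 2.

T_2 ≈ 131 N

Resolve: ΣF_x = 79.8 cos 6° + T_2 cos 144° + T_3 cos 287.2° = 0.
        ΣF_y = 79.8 sin 6° + T_2 sin 144° + T_3 sin 287.2° = 0.
The known terms sum to (79.36, 8.341) N, so -0.8090 T_2 + 0.2957 T_3 = -79.36 and 0.5878 T_2 − 0.9553 T_3 = -8.341.
Solving simultaneously: T_2 = 130.7 N, T_3 = 89.14 N.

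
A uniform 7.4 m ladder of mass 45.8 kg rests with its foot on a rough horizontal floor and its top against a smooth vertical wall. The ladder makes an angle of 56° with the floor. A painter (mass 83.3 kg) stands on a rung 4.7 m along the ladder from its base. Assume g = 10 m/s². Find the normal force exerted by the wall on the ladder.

Torques about the foot: N_wall · 7.4 sin 56° = 45.8×10×3.7 cos 56° + 83.3×10×4.7 cos 56° → N_wall = 511.32 N.

N_wall ≈ 511 N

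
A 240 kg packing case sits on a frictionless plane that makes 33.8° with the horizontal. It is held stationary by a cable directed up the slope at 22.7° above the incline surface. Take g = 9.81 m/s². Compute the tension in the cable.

Take axes along and perpendicular to the incline. Weight components: W sin 33.8° = 1310 N down-slope, W cos 33.8° = 1956 N into the surface.
Along incline: T cos 22.7° = W sin 33.8° → T = 1420 N.
Perpendicular: N = W cos 33.8° − T sin 22.7° = 1409 N.

T ≈ 1420 N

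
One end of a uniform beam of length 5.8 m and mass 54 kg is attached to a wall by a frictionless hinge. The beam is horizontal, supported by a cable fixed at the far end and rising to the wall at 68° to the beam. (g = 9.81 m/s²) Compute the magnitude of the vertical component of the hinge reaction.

Take torques about the hinge: T sin 68° · 5.8 = 54×9.81×2.9 = 1536.2 N·m.
So T = 1536.2 / (0.9272 × 5.8) = 285.67 N.
ΣF_y = 0: H_y = (54×9.81) − T sin 68° = 529.74 − 264.87 = 264.87 N.

|H_y| ≈ 265 N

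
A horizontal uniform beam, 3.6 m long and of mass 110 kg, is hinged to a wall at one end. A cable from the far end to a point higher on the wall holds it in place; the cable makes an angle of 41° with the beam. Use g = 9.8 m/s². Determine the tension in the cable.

Take torques about the hinge: T sin 41° · 3.6 = 110×9.8×1.8 = 1940.4 N·m.
So T = 1940.4 / (0.6561 × 3.6) = 821.57 N.

T ≈ 822 N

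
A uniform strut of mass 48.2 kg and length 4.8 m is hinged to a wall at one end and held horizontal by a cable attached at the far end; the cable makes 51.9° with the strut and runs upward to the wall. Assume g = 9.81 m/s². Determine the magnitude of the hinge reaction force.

|H| ≈ 300 N

Take torques about the hinge: T sin 51.9° · 4.8 = 48.2×9.81×2.4 = 1134.8 N·m.
So T = 1134.8 / (0.7869 × 4.8) = 300.43 N.
ΣF_x = 0: H_x = T cos 51.9° = 185.38 N.
ΣF_y = 0: H_y = (48.2×9.81) − T sin 51.9° = 472.84 − 236.42 = 236.42 N.
|H| = √(H_x² + H_y²) = √((185.38)² + (236.42)²) = 300.43 N.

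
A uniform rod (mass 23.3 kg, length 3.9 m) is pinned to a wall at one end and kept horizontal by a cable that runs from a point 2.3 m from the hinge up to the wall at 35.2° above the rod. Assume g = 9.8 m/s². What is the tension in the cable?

Take torques about the hinge: T sin 35.2° · 2.3 = 23.3×9.8×1.95 = 445.26 N·m.
So T = 445.26 / (0.5764 × 2.3) = 335.85 N.

T ≈ 336 N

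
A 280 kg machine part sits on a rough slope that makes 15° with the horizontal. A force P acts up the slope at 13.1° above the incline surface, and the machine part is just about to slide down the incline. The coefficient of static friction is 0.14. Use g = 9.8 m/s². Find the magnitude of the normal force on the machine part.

N ≈ 2570 N

On the verge of sliding down the incline, friction equals μN and acts up the slope.
Perpendicular: N + P sin 13.1° = W cos 15° = 2651 N.
Along incline: P cos 13.1° + μN = W sin 15° with W sin 15° = 710.2 N.
Solving the pair for P and N: P = 359.9 N, N = 2569 N (and f = μN = 359.6 N).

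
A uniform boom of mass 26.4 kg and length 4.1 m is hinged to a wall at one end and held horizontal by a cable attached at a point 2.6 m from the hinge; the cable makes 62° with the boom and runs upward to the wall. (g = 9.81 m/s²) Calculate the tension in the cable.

Take torques about the hinge: T sin 62° · 2.6 = 26.4×9.81×2.05 = 530.92 N·m.
So T = 530.92 / (0.8829 × 2.6) = 231.27 N.

T ≈ 231 N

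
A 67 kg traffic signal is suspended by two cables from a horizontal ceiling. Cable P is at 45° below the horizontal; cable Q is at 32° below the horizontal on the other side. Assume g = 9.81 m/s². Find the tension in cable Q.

T_Q ≈ 477 N

Weight W = 67 × 9.81 = 657.3 N acts straight down.
Horizontal: T_P cos 45° = T_Q cos 32°  →  T_P = 1.199 T_Q.
Vertical: T_P sin 45° + T_Q sin 32° = 657.3.
Substituting the horizontal relation into the vertical equation gives 1.378 T_Q = 657.3, so T_Q = 477 N.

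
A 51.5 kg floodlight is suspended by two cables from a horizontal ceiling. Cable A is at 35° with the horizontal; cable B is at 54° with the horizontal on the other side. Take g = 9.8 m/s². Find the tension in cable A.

T_A ≈ 297 N

Weight W = 51.5 × 9.8 = 504.7 N acts straight down.
Horizontal: T_A cos 35° = T_B cos 54°  →  T_B = 1.394 T_A.
Vertical: T_A sin 35° + T_B sin 54° = 504.7.
Substituting the horizontal relation into the vertical equation gives 1.701 T_A = 504.7, so T_A = 296.7 N.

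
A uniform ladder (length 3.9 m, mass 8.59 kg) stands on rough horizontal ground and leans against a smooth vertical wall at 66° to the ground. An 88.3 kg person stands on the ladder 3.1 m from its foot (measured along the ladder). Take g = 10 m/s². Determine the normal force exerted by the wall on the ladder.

Torques about the foot: N_wall · 3.9 sin 66° = 8.59×10×1.95 cos 66° + 88.3×10×3.1 cos 66° → N_wall = 331.62 N.

N_wall ≈ 332 N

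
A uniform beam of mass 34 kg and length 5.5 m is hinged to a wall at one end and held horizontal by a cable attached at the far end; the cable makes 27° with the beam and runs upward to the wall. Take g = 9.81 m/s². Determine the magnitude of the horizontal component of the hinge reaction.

H_x ≈ 327 N

Take torques about the hinge: T sin 27° · 5.5 = 34×9.81×2.75 = 917.24 N·m.
So T = 917.24 / (0.4540 × 5.5) = 367.34 N.
ΣF_x = 0: H_x = T cos 27° = 327.3 N.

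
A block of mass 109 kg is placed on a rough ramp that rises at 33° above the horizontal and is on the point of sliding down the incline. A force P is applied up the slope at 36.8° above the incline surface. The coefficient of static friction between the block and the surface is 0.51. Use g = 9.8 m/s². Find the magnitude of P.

P ≈ 252 N

On the verge of sliding down the incline, friction equals μN and acts up the slope.
Perpendicular: N + P sin 36.8° = W cos 33° = 895.9 N.
Along incline: P cos 36.8° + μN = W sin 33° with W sin 33° = 581.8 N.
Solving the pair for P and N: P = 252.2 N, N = 744.8 N (and f = μN = 379.8 N).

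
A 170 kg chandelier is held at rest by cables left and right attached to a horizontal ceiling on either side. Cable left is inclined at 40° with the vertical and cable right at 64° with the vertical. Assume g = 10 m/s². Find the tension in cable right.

Angles from the horizontal: cable left is 90° − 40° = 50°, cable right is 90° − 64° = 26°.
Weight W = 170 × 10 = 1700 N acts straight down.
Horizontal: T_left cos 50° = T_right cos 26°  →  T_left = 1.398 T_right.
Vertical: T_left sin 50° + T_right sin 26° = 1700.
Substituting the horizontal relation into the vertical equation gives 1.51 T_right = 1700, so T_right = 1126 N.

T_right ≈ 1130 N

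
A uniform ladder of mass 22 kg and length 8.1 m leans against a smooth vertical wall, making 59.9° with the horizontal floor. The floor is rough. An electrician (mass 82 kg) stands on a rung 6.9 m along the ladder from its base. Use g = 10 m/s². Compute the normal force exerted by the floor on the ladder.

ΣF_y = 0: N_floor = 22×10 + 82×10 = 1040 N.

N_floor ≈ 1040 N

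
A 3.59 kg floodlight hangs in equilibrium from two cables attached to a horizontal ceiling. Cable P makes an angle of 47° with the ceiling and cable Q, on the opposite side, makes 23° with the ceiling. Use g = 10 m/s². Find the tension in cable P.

Weight W = 3.59 × 10 = 35.9 N acts straight down.
Horizontal: T_P cos 47° = T_Q cos 23°  →  T_Q = 0.7409 T_P.
Vertical: T_P sin 47° + T_Q sin 23° = 35.9.
Substituting the horizontal relation into the vertical equation gives 1.021 T_P = 35.9, so T_P = 35.17 N.

T_P ≈ 35.2 N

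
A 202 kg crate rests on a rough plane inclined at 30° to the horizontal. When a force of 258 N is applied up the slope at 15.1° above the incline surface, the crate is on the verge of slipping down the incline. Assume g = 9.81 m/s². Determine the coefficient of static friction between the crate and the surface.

μ ≈ 0.450

On the verge of sliding down the incline, friction is at its maximum μN and acts up the slope.
Perpendicular to incline: N = W cos 30° − P sin 15.1° = 1716 − 67.21 = 1649 N.
Along incline: P cos 15.1° + μN = W sin 30° → μ = (W sin 30° − P cos 15.1°) / N = 0.4498.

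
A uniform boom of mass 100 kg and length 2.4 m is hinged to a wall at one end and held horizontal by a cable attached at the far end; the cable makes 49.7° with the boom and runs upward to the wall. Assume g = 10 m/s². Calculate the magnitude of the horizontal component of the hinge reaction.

Take torques about the hinge: T sin 49.7° · 2.4 = 100×10×1.2 = 1200 N·m.
So T = 1200 / (0.7627 × 2.4) = 655.59 N.
ΣF_x = 0: H_x = T cos 49.7° = 424.03 N.

H_x ≈ 424 N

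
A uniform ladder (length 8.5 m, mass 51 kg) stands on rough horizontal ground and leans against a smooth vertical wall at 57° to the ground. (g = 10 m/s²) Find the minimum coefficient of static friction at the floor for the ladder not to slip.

μ_min ≈ 0.325

ΣF_y = 0: N_floor = 51×10 = 510 N.
Torques about the foot: N_wall · 8.5 sin 57° = 51×10×4.25 cos 57° → N_wall = 165.6 N.
ΣF_x = 0: f_floor = N_wall = 165.6 N.
μ_min = f_floor / N_floor = 165.6 / 510 = 0.3247.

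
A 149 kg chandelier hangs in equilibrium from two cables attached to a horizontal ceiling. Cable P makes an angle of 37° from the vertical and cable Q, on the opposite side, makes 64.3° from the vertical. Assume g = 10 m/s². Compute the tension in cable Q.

T_Q ≈ 914 N

Angles from the horizontal: cable P is 90° − 37° = 53°, cable Q is 90° − 64.3° = 25.7°.
Weight W = 149 × 10 = 1490 N acts straight down.
Horizontal: T_P cos 53° = T_Q cos 25.7°  →  T_P = 1.497 T_Q.
Vertical: T_P sin 53° + T_Q sin 25.7° = 1490.
Substituting the horizontal relation into the vertical equation gives 1.629 T_Q = 1490, so T_Q = 914.4 N.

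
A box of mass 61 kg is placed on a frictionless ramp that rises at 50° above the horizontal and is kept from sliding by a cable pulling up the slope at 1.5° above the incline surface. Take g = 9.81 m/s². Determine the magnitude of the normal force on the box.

Take axes along and perpendicular to the incline. Weight components: W sin 50° = 458.4 N down-slope, W cos 50° = 384.7 N into the surface.
Along incline: T cos 1.5° = W sin 50° → T = 458.6 N.
Perpendicular: N = W cos 50° − T sin 1.5° = 372.6 N.

N ≈ 373 N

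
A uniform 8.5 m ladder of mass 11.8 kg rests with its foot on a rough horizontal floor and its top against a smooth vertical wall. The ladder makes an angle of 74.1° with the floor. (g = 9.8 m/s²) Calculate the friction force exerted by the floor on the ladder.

f ≈ 16.5 N

Torques about the foot: N_wall · 8.5 sin 74.1° = 11.8×9.8×4.25 cos 74.1° → N_wall = 16.47 N.
ΣF_x = 0: f_floor = N_wall = 16.47 N.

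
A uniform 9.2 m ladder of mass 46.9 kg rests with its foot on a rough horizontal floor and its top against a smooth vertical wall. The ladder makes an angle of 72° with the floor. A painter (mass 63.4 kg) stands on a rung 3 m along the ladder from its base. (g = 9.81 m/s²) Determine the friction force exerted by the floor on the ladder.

Torques about the foot: N_wall · 9.2 sin 72° = 46.9×9.81×4.6 cos 72° + 63.4×9.81×3 cos 72° → N_wall = 140.64 N.
ΣF_x = 0: f_floor = N_wall = 140.64 N.

f ≈ 141 N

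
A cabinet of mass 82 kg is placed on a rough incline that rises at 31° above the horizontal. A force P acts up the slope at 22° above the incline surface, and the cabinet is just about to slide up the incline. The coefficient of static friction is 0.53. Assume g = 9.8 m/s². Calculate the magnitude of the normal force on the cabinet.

On the verge of sliding up the incline, friction equals μN and acts down the slope.
Perpendicular: N + P sin 22° = W cos 31° = 688.8 N.
Along incline: P cos 22° = W sin 31° + μN  with W sin 31° = 413.9 N.
Solving the pair for P and N: P = 692 N, N = 429.6 N (and f = μN = 227.7 N).

N ≈ 430 N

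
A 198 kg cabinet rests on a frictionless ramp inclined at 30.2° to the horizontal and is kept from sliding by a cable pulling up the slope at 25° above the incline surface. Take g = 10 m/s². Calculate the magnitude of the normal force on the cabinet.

N ≈ 1250 N

Take axes along and perpendicular to the incline. Weight components: W sin 30.2° = 996 N down-slope, W cos 30.2° = 1711 N into the surface.
Along incline: T cos 25° = W sin 30.2° → T = 1099 N.
Perpendicular: N = W cos 30.2° − T sin 25° = 1247 N.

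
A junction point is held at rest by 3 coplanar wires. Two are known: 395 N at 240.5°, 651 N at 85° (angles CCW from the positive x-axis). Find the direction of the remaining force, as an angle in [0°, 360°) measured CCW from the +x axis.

θ ≈ 294°

Sum the known components: ΣF_x = -137.8 N, ΣF_y = 304.7 N.
For equilibrium the remaining force must supply (−ΣF_x, −ΣF_y) = (137.8, -304.7) N.
Magnitude = √((137.8)² + (-304.7)²) = 334.4 N; direction = atan2(-304.7, 137.8) = 294.3°.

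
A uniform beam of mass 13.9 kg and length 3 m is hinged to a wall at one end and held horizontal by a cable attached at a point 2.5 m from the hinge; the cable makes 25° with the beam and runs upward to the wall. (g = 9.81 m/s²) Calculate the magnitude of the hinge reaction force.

Take torques about the hinge: T sin 25° · 2.5 = 13.9×9.81×1.5 = 204.54 N·m.
So T = 204.54 / (0.4226 × 2.5) = 193.59 N.
ΣF_x = 0: H_x = T cos 25° = 175.45 N.
ΣF_y = 0: H_y = (13.9×9.81) − T sin 25° = 136.36 − 81.815 = 54.544 N.
|H| = √(H_x² + H_y²) = √((175.45)² + (54.544)²) = 183.74 N.

|H| ≈ 184 N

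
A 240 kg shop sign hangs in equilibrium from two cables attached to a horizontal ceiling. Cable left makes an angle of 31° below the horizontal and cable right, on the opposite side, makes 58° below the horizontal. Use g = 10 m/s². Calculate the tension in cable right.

Weight W = 240 × 10 = 2400 N acts straight down.
Horizontal: T_left cos 31° = T_right cos 58°  →  T_left = 0.6182 T_right.
Vertical: T_left sin 31° + T_right sin 58° = 2400.
Substituting the horizontal relation into the vertical equation gives 1.166 T_right = 2400, so T_right = 2058 N.

T_right ≈ 2060 N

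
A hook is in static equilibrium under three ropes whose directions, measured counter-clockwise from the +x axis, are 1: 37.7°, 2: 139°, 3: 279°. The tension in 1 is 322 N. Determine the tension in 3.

T_3 ≈ 491 N

Resolve: ΣF_x = 322 cos 37.7° + T_2 cos 139° + T_3 cos 279° = 0.
        ΣF_y = 322 sin 37.7° + T_2 sin 139° + T_3 sin 279° = 0.
The known terms sum to (254.8, 196.9) N, so -0.7547 T_2 + 0.1564 T_3 = -254.8 and 0.6561 T_2 − 0.9877 T_3 = -196.9.
Solving simultaneously: T_2 = 439.4 N, T_3 = 491.2 N.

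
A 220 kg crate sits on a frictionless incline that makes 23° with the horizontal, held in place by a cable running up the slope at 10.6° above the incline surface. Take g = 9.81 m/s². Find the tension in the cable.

T ≈ 858 N

Take axes along and perpendicular to the incline. Weight components: W sin 23° = 843.3 N down-slope, W cos 23° = 1987 N into the surface.
Along incline: T cos 10.6° = W sin 23° → T = 857.9 N.
Perpendicular: N = W cos 23° − T sin 10.6° = 1829 N.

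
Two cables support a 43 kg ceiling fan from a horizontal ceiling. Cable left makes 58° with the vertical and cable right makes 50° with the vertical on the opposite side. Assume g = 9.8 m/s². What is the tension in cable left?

Angles from the horizontal: cable left is 90° − 58° = 32°, cable right is 90° − 50° = 40°.
Weight W = 43 × 9.8 = 421.4 N acts straight down.
Horizontal: T_left cos 32° = T_right cos 40°  →  T_right = 1.107 T_left.
Vertical: T_left sin 32° + T_right sin 40° = 421.4.
Substituting the horizontal relation into the vertical equation gives 1.242 T_left = 421.4, so T_left = 339.4 N.

T_left ≈ 339 N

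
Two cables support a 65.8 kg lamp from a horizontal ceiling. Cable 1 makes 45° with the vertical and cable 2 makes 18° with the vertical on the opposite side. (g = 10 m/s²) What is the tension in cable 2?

Angles from the horizontal: cable 1 is 90° − 45° = 45°, cable 2 is 90° − 18° = 72°.
Weight W = 65.8 × 10 = 658 N acts straight down.
Horizontal: T_1 cos 45° = T_2 cos 72°  →  T_1 = 0.437 T_2.
Vertical: T_1 sin 45° + T_2 sin 72° = 658.
Substituting the horizontal relation into the vertical equation gives 1.26 T_2 = 658, so T_2 = 522.2 N.

T_2 ≈ 522 N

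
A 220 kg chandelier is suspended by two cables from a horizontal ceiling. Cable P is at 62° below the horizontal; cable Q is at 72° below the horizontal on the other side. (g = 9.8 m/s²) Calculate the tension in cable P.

T_P ≈ 926 N

Weight W = 220 × 9.8 = 2156 N acts straight down.
Horizontal: T_P cos 62° = T_Q cos 72°  →  T_Q = 1.519 T_P.
Vertical: T_P sin 62° + T_Q sin 72° = 2156.
Substituting the horizontal relation into the vertical equation gives 2.328 T_P = 2156, so T_P = 926.2 N.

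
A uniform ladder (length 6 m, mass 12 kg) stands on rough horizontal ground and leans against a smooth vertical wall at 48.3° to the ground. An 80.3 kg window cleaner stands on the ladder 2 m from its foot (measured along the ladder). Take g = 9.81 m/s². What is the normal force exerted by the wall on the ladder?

Torques about the foot: N_wall · 6 sin 48.3° = 12×9.81×3 cos 48.3° + 80.3×9.81×2 cos 48.3° → N_wall = 286.39 N.

N_wall ≈ 286 N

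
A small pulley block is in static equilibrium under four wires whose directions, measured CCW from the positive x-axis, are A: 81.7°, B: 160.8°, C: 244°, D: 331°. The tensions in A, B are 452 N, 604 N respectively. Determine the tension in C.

T_C ≈ 320 N

Resolve: ΣF_x = 452 cos 81.7° + 604 cos 160.8° + T_C cos 244° + T_D cos 331° = 0.
        ΣF_y = 452 sin 81.7° + 604 sin 160.8° + T_C sin 244° + T_D sin 331° = 0.
The known terms sum to (-505.2, 645.9) N, so -0.4384 T_C + 0.8746 T_D = 505.2 and -0.8988 T_C − 0.4848 T_D = -645.9.
Solving simultaneously: T_C = 320.5 N, T_D = 738.2 N.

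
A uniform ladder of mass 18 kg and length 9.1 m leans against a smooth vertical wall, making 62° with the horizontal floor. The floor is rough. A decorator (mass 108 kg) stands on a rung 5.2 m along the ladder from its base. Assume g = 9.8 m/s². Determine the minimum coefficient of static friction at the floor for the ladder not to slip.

μ_min ≈ 0.298

ΣF_y = 0: N_floor = 18×9.8 + 108×9.8 = 1234.8 N.
Torques about the foot: N_wall · 9.1 sin 62° = 18×9.8×4.55 cos 62° + 108×9.8×5.2 cos 62° → N_wall = 368.47 N.
ΣF_x = 0: f_floor = N_wall = 368.47 N.
μ_min = f_floor / N_floor = 368.47 / 1234.8 = 0.2984.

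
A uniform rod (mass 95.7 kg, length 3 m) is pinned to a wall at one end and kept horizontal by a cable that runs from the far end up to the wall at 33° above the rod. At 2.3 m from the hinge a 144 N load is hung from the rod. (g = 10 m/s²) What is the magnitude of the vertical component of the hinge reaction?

|H_y| ≈ 512 N

Take torques about the hinge: T sin 33° · 3 = 95.7×10×1.5 + 144×2.3 = 1766.7 N·m.
So T = 1766.7 / (0.5446 × 3) = 1081.3 N.
ΣF_y = 0: H_y = (95.7×10 + 144) − T sin 33° = 1101 − 588.9 = 512.1 N.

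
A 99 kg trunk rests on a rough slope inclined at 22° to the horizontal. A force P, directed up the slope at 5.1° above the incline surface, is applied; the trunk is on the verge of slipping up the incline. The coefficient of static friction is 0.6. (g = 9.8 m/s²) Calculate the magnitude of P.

On the verge of sliding up the incline, friction equals μN and acts down the slope.
Perpendicular: N + P sin 5.1° = W cos 22° = 899.6 N.
Along incline: P cos 5.1° = W sin 22° + μN  with W sin 22° = 363.4 N.
Solving the pair for P and N: P = 860.7 N, N = 823 N (and f = μN = 493.8 N).

P ≈ 861 N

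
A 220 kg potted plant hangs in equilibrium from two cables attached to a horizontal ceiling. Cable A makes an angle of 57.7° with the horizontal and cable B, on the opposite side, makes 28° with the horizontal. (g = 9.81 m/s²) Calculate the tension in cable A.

Weight W = 220 × 9.81 = 2158 N acts straight down.
Horizontal: T_A cos 57.7° = T_B cos 28°  →  T_B = 0.6052 T_A.
Vertical: T_A sin 57.7° + T_B sin 28° = 2158.
Substituting the horizontal relation into the vertical equation gives 1.129 T_A = 2158, so T_A = 1911 N.

T_A ≈ 1910 N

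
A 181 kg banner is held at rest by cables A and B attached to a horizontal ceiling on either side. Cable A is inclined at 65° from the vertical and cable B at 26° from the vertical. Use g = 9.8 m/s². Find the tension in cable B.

T_B ≈ 1610 N

Angles from the horizontal: cable A is 90° − 65° = 25°, cable B is 90° − 26° = 64°.
Weight W = 181 × 9.8 = 1774 N acts straight down.
Horizontal: T_A cos 25° = T_B cos 64°  →  T_A = 0.4837 T_B.
Vertical: T_A sin 25° + T_B sin 64° = 1774.
Substituting the horizontal relation into the vertical equation gives 1.103 T_B = 1774, so T_B = 1608 N.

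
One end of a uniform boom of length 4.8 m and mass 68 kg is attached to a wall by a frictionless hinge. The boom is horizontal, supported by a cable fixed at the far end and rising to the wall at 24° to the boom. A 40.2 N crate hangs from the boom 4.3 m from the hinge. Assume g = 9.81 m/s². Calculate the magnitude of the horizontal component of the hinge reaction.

H_x ≈ 830 N

Take torques about the hinge: T sin 24° · 4.8 = 68×9.81×2.4 + 40.2×4.3 = 1773.9 N·m.
So T = 1773.9 / (0.4067 × 4.8) = 908.58 N.
ΣF_x = 0: H_x = T cos 24° = 830.03 N.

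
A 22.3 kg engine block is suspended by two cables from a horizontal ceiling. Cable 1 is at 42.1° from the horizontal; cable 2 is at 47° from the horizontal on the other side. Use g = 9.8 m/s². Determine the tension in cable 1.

T_1 ≈ 149 N

Weight W = 22.3 × 9.8 = 218.5 N acts straight down.
Horizontal: T_1 cos 42.1° = T_2 cos 47°  →  T_2 = 1.088 T_1.
Vertical: T_1 sin 42.1° + T_2 sin 47° = 218.5.
Substituting the horizontal relation into the vertical equation gives 1.466 T_1 = 218.5, so T_1 = 149.1 N.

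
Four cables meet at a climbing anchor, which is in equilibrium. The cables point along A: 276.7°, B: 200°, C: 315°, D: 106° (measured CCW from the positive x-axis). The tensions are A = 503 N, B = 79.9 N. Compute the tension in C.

Resolve: ΣF_x = 503 cos 276.7° + 79.9 cos 200° + T_C cos 315° + T_D cos 106° = 0.
        ΣF_y = 503 sin 276.7° + 79.9 sin 200° + T_C sin 315° + T_D sin 106° = 0.
The known terms sum to (-16.4, -526.9) N, so 0.7071 T_C − 0.2756 T_D = 16.4 and -0.7071 T_C + 0.9613 T_D = 526.9.
Solving simultaneously: T_C = 332.1 N, T_D = 792.4 N.

T_C ≈ 332 N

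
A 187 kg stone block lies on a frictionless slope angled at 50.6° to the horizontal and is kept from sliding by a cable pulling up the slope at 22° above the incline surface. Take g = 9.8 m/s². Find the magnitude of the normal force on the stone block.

N ≈ 591 N

Take axes along and perpendicular to the incline. Weight components: W sin 50.6° = 1416 N down-slope, W cos 50.6° = 1163 N into the surface.
Along incline: T cos 22° = W sin 50.6° → T = 1527 N.
Perpendicular: N = W cos 50.6° − T sin 22° = 591.1 N.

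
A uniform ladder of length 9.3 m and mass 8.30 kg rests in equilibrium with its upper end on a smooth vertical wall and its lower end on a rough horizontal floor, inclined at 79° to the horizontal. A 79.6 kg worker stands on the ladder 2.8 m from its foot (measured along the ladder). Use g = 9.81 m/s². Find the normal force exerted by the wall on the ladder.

N_wall ≈ 53.6 N

Torques about the foot: N_wall · 9.3 sin 79° = 8.30×9.81×4.65 cos 79° + 79.6×9.81×2.8 cos 79° → N_wall = 53.613 N.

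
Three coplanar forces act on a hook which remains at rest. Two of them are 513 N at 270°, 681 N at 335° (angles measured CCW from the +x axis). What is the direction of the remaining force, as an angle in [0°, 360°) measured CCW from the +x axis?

θ ≈ 128°

Sum the known components: ΣF_x = 617.2 N, ΣF_y = -800.8 N.
For equilibrium the remaining force must supply (−ΣF_x, −ΣF_y) = (-617.2, 800.8) N.
Magnitude = √((-617.2)² + (800.8)²) = 1011 N; direction = atan2(800.8, -617.2) = 127.6°.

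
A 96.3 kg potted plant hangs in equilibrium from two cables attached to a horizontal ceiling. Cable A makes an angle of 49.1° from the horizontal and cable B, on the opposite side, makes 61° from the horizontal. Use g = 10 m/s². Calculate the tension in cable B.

T_B ≈ 671 N

Weight W = 96.3 × 10 = 963 N acts straight down.
Horizontal: T_A cos 49.1° = T_B cos 61°  →  T_A = 0.7405 T_B.
Vertical: T_A sin 49.1° + T_B sin 61° = 963.
Substituting the horizontal relation into the vertical equation gives 1.434 T_B = 963, so T_B = 671.4 N.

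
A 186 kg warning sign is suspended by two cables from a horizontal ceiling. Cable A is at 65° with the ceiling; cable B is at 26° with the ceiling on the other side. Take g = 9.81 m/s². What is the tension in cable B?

Weight W = 186 × 9.81 = 1825 N acts straight down.
Horizontal: T_A cos 65° = T_B cos 26°  →  T_A = 2.127 T_B.
Vertical: T_A sin 65° + T_B sin 26° = 1825.
Substituting the horizontal relation into the vertical equation gives 2.366 T_B = 1825, so T_B = 771.3 N.

T_B ≈ 771 N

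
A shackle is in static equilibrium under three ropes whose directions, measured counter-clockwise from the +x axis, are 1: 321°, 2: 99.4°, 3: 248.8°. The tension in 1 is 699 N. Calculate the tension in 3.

Resolve: ΣF_x = 699 cos 321° + T_2 cos 99.4° + T_3 cos 248.8° = 0.
        ΣF_y = 699 sin 321° + T_2 sin 99.4° + T_3 sin 248.8° = 0.
The known terms sum to (543.2, -439.9) N, so -0.1633 T_2 − 0.3616 T_3 = -543.2 and 0.9866 T_2 − 0.9323 T_3 = 439.9.
Solving simultaneously: T_2 = 1307 N, T_3 = 911.7 N.

T_3 ≈ 912 N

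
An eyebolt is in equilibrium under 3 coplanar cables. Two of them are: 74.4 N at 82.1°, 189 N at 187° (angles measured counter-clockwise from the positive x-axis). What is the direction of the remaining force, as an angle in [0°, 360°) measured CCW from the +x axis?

Sum the known components: ΣF_x = -177.4 N, ΣF_y = 50.66 N.
For equilibrium the remaining force must supply (−ΣF_x, −ΣF_y) = (177.4, -50.66) N.
Magnitude = √((177.4)² + (-50.66)²) = 184.5 N; direction = atan2(-50.66, 177.4) = 344.1°.

θ ≈ 344°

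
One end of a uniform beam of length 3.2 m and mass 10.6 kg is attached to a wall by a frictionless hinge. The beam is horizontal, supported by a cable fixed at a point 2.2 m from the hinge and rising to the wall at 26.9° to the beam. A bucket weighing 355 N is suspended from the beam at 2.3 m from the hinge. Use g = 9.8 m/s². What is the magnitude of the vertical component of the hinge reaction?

|H_y| ≈ 12.2 N

Take torques about the hinge: T sin 26.9° · 2.2 = 10.6×9.8×1.6 + 355×2.3 = 982.71 N·m.
So T = 982.71 / (0.4524 × 2.2) = 987.29 N.
ΣF_y = 0: H_y = (10.6×9.8 + 355) − T sin 26.9° = 458.88 − 446.69 = 12.195 N.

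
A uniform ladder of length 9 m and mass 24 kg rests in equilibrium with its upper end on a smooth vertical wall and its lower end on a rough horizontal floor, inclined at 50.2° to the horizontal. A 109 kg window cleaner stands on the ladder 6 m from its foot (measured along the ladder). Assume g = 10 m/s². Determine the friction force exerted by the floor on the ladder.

f ≈ 705 N

Torques about the foot: N_wall · 9 sin 50.2° = 24×10×4.5 cos 50.2° + 109×10×6 cos 50.2° → N_wall = 705.42 N.
ΣF_x = 0: f_floor = N_wall = 705.42 N.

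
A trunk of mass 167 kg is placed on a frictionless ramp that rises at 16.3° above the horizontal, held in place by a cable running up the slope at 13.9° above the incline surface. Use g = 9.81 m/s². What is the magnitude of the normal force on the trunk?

Take axes along and perpendicular to the incline. Weight components: W sin 16.3° = 459.8 N down-slope, W cos 16.3° = 1572 N into the surface.
Along incline: T cos 13.9° = W sin 16.3° → T = 473.7 N.
Perpendicular: N = W cos 16.3° − T sin 13.9° = 1459 N.

N ≈ 1460 N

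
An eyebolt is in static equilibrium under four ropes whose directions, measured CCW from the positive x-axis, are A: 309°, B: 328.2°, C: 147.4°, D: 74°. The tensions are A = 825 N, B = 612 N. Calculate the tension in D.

Resolve: ΣF_x = 825 cos 309° + 612 cos 328.2° + T_C cos 147.4° + T_D cos 74° = 0.
        ΣF_y = 825 sin 309° + 612 sin 328.2° + T_C sin 147.4° + T_D sin 74° = 0.
The known terms sum to (1039, -963.6) N, so -0.8425 T_C + 0.2756 T_D = -1039 and 0.5388 T_C + 0.9613 T_D = 963.6.
Solving simultaneously: T_C = 1320 N, T_D = 262.8 N.

T_D ≈ 263 N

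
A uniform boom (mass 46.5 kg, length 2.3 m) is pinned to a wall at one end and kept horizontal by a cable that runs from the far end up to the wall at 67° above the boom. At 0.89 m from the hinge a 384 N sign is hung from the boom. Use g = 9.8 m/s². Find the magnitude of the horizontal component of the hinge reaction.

H_x ≈ 160 N

Take torques about the hinge: T sin 67° · 2.3 = 46.5×9.8×1.15 + 384×0.89 = 865.82 N·m.
So T = 865.82 / (0.9205 × 2.3) = 408.95 N.
ΣF_x = 0: H_x = T cos 67° = 159.79 N.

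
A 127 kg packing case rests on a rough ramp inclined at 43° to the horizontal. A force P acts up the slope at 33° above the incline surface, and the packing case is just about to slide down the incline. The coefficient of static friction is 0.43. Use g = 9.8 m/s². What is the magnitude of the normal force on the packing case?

On the verge of sliding down the incline, friction equals μN and acts up the slope.
Perpendicular: N + P sin 33° = W cos 43° = 910.2 N.
Along incline: P cos 33° + μN = W sin 43° with W sin 43° = 848.8 N.
Solving the pair for P and N: P = 756.7 N, N = 498.1 N (and f = μN = 214.2 N).

N ≈ 498 N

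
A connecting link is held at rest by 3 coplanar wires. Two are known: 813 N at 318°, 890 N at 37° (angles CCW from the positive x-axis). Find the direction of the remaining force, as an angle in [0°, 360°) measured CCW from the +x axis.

Sum the known components: ΣF_x = 1315 N, ΣF_y = -8.388 N.
For equilibrium the remaining force must supply (−ΣF_x, −ΣF_y) = (-1315, 8.388) N.
Magnitude = √((-1315)² + (8.388)²) = 1315 N; direction = atan2(8.388, -1315) = 179.6°.

θ ≈ 180°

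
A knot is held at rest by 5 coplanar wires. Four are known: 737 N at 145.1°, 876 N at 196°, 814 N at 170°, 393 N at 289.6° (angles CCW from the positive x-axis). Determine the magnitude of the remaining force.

Sum the known components: ΣF_x = -2116 N, ΣF_y = -48.67 N.
For equilibrium the remaining force must supply (−ΣF_x, −ΣF_y) = (2116, 48.67) N.
Magnitude = √((2116)² + (48.67)²) = 2117 N; direction = atan2(48.67, 2116) = 1.3°.

F ≈ 2120 N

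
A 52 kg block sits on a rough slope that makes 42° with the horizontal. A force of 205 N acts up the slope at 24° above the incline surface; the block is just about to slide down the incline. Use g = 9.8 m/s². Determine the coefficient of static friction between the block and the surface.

On the verge of sliding down the incline, friction is at its maximum μN and acts up the slope.
Perpendicular to incline: N = W cos 42° − P sin 24° = 378.7 − 83.38 = 295.3 N.
Along incline: P cos 24° + μN = W sin 42° → μ = (W sin 42° − P cos 24°) / N = 0.5205.

μ ≈ 0.520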